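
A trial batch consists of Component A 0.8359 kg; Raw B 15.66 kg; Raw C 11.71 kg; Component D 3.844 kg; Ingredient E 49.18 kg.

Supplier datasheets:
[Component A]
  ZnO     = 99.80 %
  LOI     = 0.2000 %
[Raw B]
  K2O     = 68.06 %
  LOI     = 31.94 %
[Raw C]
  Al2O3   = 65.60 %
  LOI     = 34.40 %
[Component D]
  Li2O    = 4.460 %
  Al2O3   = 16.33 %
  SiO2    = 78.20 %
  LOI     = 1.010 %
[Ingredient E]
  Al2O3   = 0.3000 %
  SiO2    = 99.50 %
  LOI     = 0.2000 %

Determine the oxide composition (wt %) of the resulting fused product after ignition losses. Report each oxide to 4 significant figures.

All arithmetic maintains full precision from start to finish — mid-chain values are shown, rounded to 4 significant figures, across the worked steps. Exactly one rounding goes into each reported value — the derived quantities are re-derived from the weighed amounts per 72.06 kg of glass at full precision (LOI, the five compositions, glass mass, totals, yield) as written in the problem or the answer.
Oxide-by-oxide delivered mass:
  Li2O: 3.844·0.04460 = 0.1714 kg
  Al2O3: 11.71·0.6560 + 3.844·0.1633 + 49.18·0.003000 = 8.457 kg
  K2O: 15.66·0.6806 = 10.66 kg
  ZnO: 0.8359·0.9980 = 0.8342 kg
  SiO2: 3.844·0.7820 + 49.18·0.9950 = 51.94 kg
LOI: 0.8359·0.002000 + 15.66·0.3194 + 11.71·0.3440 + 3.844·0.01010 + 49.18·0.002000 = 9.169 kg
Resulting glass, batch − LOI: 81.23 − 9.169 = 72.06 kg (= Σ oxide masses)
oxide / glass × 100 gives the wt %

Glass mass = 72.06 kg (batch 81.23 − LOI 9.169).
Composition: Li2O 0.2379%, Al2O3 11.74%, K2O 14.79%, ZnO 1.158%, SiO2 72.08%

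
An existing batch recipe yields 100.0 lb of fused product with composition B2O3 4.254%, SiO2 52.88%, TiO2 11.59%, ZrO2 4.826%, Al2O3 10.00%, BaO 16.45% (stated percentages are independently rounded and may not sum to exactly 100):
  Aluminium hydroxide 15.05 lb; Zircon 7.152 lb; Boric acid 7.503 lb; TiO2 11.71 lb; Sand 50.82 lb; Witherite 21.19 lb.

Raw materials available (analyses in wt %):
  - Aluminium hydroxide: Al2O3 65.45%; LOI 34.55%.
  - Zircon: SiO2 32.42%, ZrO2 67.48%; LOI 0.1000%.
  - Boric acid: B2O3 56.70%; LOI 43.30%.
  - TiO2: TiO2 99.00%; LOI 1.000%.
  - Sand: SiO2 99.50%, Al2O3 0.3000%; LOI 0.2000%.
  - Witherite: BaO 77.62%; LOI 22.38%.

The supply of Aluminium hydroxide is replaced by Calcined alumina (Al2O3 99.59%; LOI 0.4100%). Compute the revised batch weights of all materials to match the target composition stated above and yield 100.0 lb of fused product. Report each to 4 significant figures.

Revised batch per 100.0 lb fused product:
  Calcined alumina: 9.888 lb
  Zircon: 7.152 lb
  Boric acid: 7.503 lb
  TiO2: 11.71 lb
  Sand: 50.82 lb
  Witherite: 21.19 lb
Total batch = 108.3 lb; LOI loss = 8.258 lb

The whole derivation keeps full precision from first step to last. Mid-chain values are shown, rounded to 4 significant digits, within the worked lines; a single rounding yields each reported value. All derived quantities are computed in full float precision (net glass mass, the six compositions, the yield, the totals, LOI) from the weighed amounts per 100.0 lb of glass as set out in question or answer.
Oxide-by-oxide targets in 100.0 lb fused product:
  B2O3: 4.254% × 100.0 = 4.254 lb
  SiO2: 52.88% × 100.0 = 52.88 lb
  TiO2: 11.59% × 100.0 = 11.59 lb
  ZrO2: 4.826% × 100.0 = 4.826 lb
  Al2O3: 10.00% × 100.0 = 10.00 lb
  BaO: 16.45% × 100.0 = 16.45 lb
Balance tally, oxide-wise, working from each reported weight, against the basis in use (oxide sums agree with the targets modulo rounding of the values):
  B2O3: 7.503·0.5670 = 4.254 lb (target 4.254 lb)
  SiO2: 7.152·0.3242 + 50.82·0.9950 = 52.88 lb (target 52.88 lb)
  TiO2: 11.71·0.9900 = 11.59 lb (target 11.59 lb)
  ZrO2: 7.152·0.6748 = 4.826 lb (target 4.826 lb)
  Al2O3: 9.888·0.9959 + 50.82·0.003000 = 10.00 lb (target 10.00 lb)
  BaO: 21.19·0.7762 = 16.45 lb (target 16.45 lb)
Auditing the glass mass value: batch total minus LOI = 100.0 lb (the Σ of target masses is 100.0 lb; against the stated basis, 100.0 lb — a pure rounding effect).
Adding the batch up: Σ batch = 108.3 lb; ignition loss, Σ(batch × LOI) = 8.258 lb; yield = glass ÷ total batch = 92.37%.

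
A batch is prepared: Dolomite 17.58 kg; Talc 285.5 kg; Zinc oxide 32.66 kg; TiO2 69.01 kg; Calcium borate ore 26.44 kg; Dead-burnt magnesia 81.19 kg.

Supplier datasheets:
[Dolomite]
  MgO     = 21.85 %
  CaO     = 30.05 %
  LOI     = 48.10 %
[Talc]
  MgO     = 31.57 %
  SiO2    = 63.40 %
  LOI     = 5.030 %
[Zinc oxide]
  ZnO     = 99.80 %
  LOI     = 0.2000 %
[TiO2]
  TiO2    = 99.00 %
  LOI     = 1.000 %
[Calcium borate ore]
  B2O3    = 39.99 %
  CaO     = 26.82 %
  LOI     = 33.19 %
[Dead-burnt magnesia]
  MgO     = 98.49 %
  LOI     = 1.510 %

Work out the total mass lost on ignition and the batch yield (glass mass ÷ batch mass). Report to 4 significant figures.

LOI loss = 33.57 kg; glass = 478.8 kg; yield = 93.45%

Intermediates are shown with 4-significant-digit rounding at each printed step — every computation runs at exact precision at all times. Each reported result is rounded exactly once. Derived quantities (the yield, LOI, six oxide percentages, glass mass, the totals) are carried at full float precision from the batch weights for 478.8 kg of glass exactly as shown in question or answer.
Material-by-material LOI:
  Dolomite: 17.58 × 0.4810 = 8.456 kg
  Talc: 285.5 × 0.05030 = 14.36 kg
  Zinc oxide: 32.66 × 0.002000 = 0.06532 kg
  TiO2: 69.01 × 0.01000 = 0.6901 kg
  Calcium borate ore: 26.44 × 0.3319 = 8.775 kg
  Dead-burnt magnesia: 81.19 × 0.01510 = 1.226 kg
Total LOI = 33.57 kg
Glass = batch − LOI = 512.4 − 33.57 = 478.8 kg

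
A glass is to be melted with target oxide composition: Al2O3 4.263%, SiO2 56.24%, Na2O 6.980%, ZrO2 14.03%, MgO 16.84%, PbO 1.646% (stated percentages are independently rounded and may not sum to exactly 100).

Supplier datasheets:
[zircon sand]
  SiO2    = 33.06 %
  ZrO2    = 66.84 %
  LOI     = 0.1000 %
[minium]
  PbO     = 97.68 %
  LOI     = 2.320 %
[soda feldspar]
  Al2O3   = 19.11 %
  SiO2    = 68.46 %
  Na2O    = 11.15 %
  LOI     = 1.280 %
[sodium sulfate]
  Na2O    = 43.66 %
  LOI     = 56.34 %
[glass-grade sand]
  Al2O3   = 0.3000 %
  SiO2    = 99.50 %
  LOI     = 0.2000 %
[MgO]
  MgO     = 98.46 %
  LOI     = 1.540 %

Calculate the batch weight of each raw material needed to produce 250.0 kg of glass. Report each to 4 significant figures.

Batch per 250.0 kg glass:
  zircon sand: 52.48 kg
  minium: 4.213 kg
  soda feldspar: 54.41 kg
  sodium sulfate: 26.07 kg
  glass-grade sand: 86.43 kg
  MgO: 42.76 kg
Total batch = 266.4 kg; LOI loss = 16.37 kg; yield = 93.86%

In-progress results are printed rounded to 4 significant digits within the worked lines — all internal work keeps full precision at every stage — every reported value is rounded once only. Derived quantities are recomputed starting from the weights at 250.0 kg of glass in full float precision (net glass mass, LOI, yield, totals, the six compositions), precisely as stated by either problem or answer.
The oxide mass targets at 250.0 kg glass:
  Al2O3: 4.263% × 250.0 = 10.66 kg
  SiO2: 56.24% × 250.0 = 140.6 kg
  Na2O: 6.980% × 250.0 = 17.45 kg
  ZrO2: 14.03% × 250.0 = 35.08 kg
  MgO: 16.84% × 250.0 = 42.10 kg
  PbO: 1.646% × 250.0 = 4.115 kg
Balance tally, oxide-wise, with the batch weights as given, for the quoted basis mass (oxide sums agree with the targets once rounding is allowed for):
  Al2O3: 54.41·0.1911 + 86.43·0.003000 = 10.66 kg (target 10.66 kg)
  SiO2: 52.48·0.3306 + 54.41·0.6846 + 86.43·0.9950 = 140.6 kg (target 140.6 kg)
  Na2O: 54.41·0.1115 + 26.07·0.4366 = 17.45 kg (target 17.45 kg)
  ZrO2: 52.48·0.6684 = 35.08 kg (target 35.08 kg)
  MgO: 42.76·0.9846 = 42.10 kg (target 42.10 kg)
  PbO: 4.213·0.9768 = 4.115 kg (target 4.115 kg)
Glass-mass closure: net batch after ignition = 250.0 kg (the Σ of target masses is 250.0 kg; versus the stated basis of 250.0 kg — rounding explains the deltas).
Whole-batch sum: Σ batch = 266.4 kg; loss to ignition Σ batch·LOI = 16.37 kg; yield: glass divided by total = 93.86%.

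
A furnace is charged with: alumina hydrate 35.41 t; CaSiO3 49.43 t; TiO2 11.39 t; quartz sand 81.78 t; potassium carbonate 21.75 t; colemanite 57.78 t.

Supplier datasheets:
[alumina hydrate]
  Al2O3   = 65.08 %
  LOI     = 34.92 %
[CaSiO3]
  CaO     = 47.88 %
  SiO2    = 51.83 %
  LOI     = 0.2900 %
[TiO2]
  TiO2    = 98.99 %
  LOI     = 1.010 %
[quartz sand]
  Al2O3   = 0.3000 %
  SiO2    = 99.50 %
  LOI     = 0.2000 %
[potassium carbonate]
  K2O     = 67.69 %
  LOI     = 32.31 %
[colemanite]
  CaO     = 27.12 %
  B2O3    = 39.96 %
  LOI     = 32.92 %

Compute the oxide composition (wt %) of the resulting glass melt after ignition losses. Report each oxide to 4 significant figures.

Glass mass = 218.7 t (batch 257.5 − LOI 38.84).
Composition: Al2O3 10.65%, CaO 17.99%, B2O3 10.56%, SiO2 48.92%, K2O 6.732%, TiO2 5.155%

Intermediates are shown (rounded to 4 significant figures) alongside each step; full precision is kept through the solve. Every reported figure includes exactly one rounding; the derived quantities, including totals, net glass mass, the yield, LOI, six oxide percentages, are computed starting from the weights at 218.7 t of glass in exact precision, as quoted within problem or answer.
Oxide-by-oxide delivered mass:
  Al2O3: 35.41·0.6508 + 81.78·0.003000 = 23.29 t
  CaO: 49.43·0.4788 + 57.78·0.2712 = 39.34 t
  B2O3: 57.78·0.3996 = 23.09 t
  SiO2: 49.43·0.5183 + 81.78·0.9950 = 107.0 t
  K2O: 21.75·0.6769 = 14.72 t
  TiO2: 11.39·0.9899 = 11.27 t
LOI: 35.41·0.3492 + 49.43·0.002900 + 11.39·0.01010 + 81.78·0.002000 + 21.75·0.3231 + 57.78·0.3292 = 38.84 t
Net of LOI, the glass mass = 257.5 − 38.84 = 218.7 t (equal to the oxide-mass sum)
wt % = 100 × oxide mass / glass mass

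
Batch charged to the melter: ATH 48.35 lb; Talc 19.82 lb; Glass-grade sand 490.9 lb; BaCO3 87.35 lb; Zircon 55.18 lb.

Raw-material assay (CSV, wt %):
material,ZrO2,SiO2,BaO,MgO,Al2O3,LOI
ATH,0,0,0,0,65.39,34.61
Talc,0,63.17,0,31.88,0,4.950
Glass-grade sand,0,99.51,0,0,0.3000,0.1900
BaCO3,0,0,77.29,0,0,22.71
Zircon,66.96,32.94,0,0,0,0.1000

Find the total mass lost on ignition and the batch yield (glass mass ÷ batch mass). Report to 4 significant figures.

LOI loss = 38.54 lb; glass = 663.1 lb; yield = 94.51%

The intermediate values are printed rounded off to 4 significant digits alongside each step — every computation runs at full precision from start to finish — every reported result takes just one rounding. The derived quantities are re-derived in full float precision (net glass mass, five oxide percentages, the totals, the yield, LOI) from the batch weights at 663.1 lb of glass exactly as printed in either problem or answer.
Each material's LOI contribution:
  ATH: 48.35 × 0.3461 = 16.73 lb
  Talc: 19.82 × 0.04950 = 0.9811 lb
  Glass-grade sand: 490.9 × 0.001900 = 0.9327 lb
  BaCO3: 87.35 × 0.2271 = 19.84 lb
  Zircon: 55.18 × 0.001000 = 0.05518 lb
Total LOI = 38.54 lb
Glass = batch − LOI = 701.6 − 38.54 = 663.1 lb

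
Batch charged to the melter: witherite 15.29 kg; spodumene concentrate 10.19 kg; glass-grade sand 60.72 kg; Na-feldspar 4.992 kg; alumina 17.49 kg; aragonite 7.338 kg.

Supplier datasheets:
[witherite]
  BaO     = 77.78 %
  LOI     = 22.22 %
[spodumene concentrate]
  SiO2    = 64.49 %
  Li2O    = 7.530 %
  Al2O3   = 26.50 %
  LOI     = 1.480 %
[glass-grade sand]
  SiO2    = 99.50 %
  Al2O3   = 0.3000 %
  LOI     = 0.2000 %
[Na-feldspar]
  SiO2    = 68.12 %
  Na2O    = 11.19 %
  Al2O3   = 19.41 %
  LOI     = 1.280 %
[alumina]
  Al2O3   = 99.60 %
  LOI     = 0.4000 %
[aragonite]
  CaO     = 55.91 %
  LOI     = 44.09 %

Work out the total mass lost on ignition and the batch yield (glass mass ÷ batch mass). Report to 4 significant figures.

Every computation maintains full float precision in all steps. Values along the way are displayed, with 4-significant-figure rounding, in the working. A single rounding produces every reported figure — derived quantities (the totals, net glass mass, the six compositions, yield, LOI) are carried in full precision starting from the weights per 109.0 kg of glass, as written in the problem or answer text.
Material-by-material LOI:
  witherite: 15.29 × 0.2222 = 3.397 kg
  spodumene concentrate: 10.19 × 0.01480 = 0.1508 kg
  glass-grade sand: 60.72 × 0.002000 = 0.1214 kg
  Na-feldspar: 4.992 × 0.01280 = 0.06390 kg
  alumina: 17.49 × 0.004000 = 0.06996 kg
  aragonite: 7.338 × 0.4409 = 3.235 kg
Total LOI = 7.039 kg
Glass = batch − LOI = 116.0 − 7.039 = 109.0 kg

LOI loss = 7.039 kg; glass = 109.0 kg; yield = 93.93%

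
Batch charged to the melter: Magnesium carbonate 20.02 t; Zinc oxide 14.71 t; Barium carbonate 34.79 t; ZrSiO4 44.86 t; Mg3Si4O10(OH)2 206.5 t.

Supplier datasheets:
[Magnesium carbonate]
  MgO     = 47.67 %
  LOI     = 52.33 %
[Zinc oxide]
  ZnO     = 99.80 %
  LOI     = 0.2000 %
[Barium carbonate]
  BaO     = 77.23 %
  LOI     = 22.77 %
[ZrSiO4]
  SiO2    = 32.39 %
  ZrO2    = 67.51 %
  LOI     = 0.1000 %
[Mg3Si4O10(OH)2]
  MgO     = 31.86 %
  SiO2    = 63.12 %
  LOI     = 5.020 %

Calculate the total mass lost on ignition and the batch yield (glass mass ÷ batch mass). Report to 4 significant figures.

In-progress results are displayed (rounded to four significant digits) on the page; the whole derivation maintains exact precision all the way through; a single rounding yields each reported value — the derived quantities, including glass mass, five oxide percentages, the yield, LOI, the totals, are carried from the batch weights per 292.0 t of glass at full float precision as written in the problem or the answer.
LOI of each material in turn:
  Magnesium carbonate: 20.02 × 0.5233 = 10.48 t
  Zinc oxide: 14.71 × 0.002000 = 0.02942 t
  Barium carbonate: 34.79 × 0.2277 = 7.922 t
  ZrSiO4: 44.86 × 0.001000 = 0.04486 t
  Mg3Si4O10(OH)2: 206.5 × 0.05020 = 10.37 t
Total LOI = 28.84 t
Glass = batch − LOI = 320.9 − 28.84 = 292.0 t

LOI loss = 28.84 t; glass = 292.0 t; yield = 91.01%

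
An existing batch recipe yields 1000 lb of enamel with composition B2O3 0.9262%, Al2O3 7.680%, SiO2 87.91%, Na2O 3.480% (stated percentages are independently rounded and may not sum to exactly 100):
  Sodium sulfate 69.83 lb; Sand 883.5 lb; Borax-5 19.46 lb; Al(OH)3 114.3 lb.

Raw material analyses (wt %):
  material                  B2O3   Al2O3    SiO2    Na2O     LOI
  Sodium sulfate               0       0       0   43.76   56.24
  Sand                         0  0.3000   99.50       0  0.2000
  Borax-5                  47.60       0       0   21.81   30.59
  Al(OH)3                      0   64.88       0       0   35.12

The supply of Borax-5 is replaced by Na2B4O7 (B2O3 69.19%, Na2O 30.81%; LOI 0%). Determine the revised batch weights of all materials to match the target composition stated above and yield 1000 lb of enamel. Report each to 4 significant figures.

All internal work carries full precision in all steps. Values along the way are printed, rounded to four significant digits, in the working. Each reported figure takes a single rounding; derived quantities are carried starting from the weights per 1000 lb of glass at full precision (the totals, the yield, the four compositions, glass mass, ignition loss), as set out in the problem or answer text.
Oxide mass targets, per 1000 lb enamel:
  B2O3: 0.9262% × 1000 = 9.262 lb
  Al2O3: 7.680% × 1000 = 76.80 lb
  SiO2: 87.91% × 1000 = 879.1 lb
  Na2O: 3.480% × 1000 = 34.80 lb
Oxide-by-oxide audit given the weights on record, relative to the basis at hand (summed amounts equal target values inside rounding margins):
  B2O3: 13.39·0.6919 = 9.265 lb (target 9.262 lb)
  Al2O3: 883.5·0.003000 + 114.3·0.6488 = 76.81 lb (target 76.80 lb)
  SiO2: 883.5·0.9950 = 879.1 lb (target 879.1 lb)
  Na2O: 70.10·0.4376 + 13.39·0.3081 = 34.80 lb (target 34.80 lb)
Consistency of the glass mass: Σ batch − LOI loss = 1000 lb (the Σ of target masses is 1000 lb; against the stated basis, 1000 lb — a pure rounding effect).
Adding the batch up: Σ batch = 1081 lb; Σ batch·LOI gives LOI loss = 81.33 lb; glass ÷ batch gives a yield of 92.48%.

Revised batch per 1000 lb enamel:
  Sodium sulfate: 70.10 lb
  Sand: 883.5 lb
  Na2B4O7: 13.39 lb
  Al(OH)3: 114.3 lb
Total batch = 1081 lb; LOI loss = 81.33 lb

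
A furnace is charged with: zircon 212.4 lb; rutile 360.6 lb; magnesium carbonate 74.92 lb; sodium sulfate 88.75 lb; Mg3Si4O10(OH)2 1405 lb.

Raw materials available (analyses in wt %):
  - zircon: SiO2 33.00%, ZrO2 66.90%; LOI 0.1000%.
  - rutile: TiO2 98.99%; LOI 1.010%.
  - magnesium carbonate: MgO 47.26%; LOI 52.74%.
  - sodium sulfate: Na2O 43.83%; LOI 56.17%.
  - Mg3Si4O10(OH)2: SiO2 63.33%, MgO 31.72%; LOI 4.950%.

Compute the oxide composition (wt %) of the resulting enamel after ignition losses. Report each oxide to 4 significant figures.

Glass mass = 1979 lb (batch 2142 − LOI 162.8).
Composition: TiO2 18.04%, SiO2 48.51%, Na2O 1.966%, ZrO2 7.181%, MgO 24.31%

Intermediates are displayed with 4-significant-digit rounding alongside each step; the working math runs at full float precision throughout. Each reported result is rounded exactly once; the derived quantities (the five compositions, glass mass, LOI, the totals, the yield) are recomputed from the batch weights on 1979 lb of glass in full precision, precisely as stated by the problem or answer text.
Oxide masses out of the charge:
  TiO2: 360.6·0.9899 = 357.0 lb
  SiO2: 212.4·0.3300 + 1405·0.6333 = 959.9 lb
  Na2O: 88.75·0.4383 = 38.90 lb
  ZrO2: 212.4·0.6690 = 142.1 lb
  MgO: 74.92·0.4726 + 1405·0.3172 = 481.1 lb
LOI: 212.4·0.001000 + 360.6·0.01010 + 74.92·0.5274 + 88.75·0.5617 + 1405·0.04950 = 162.8 lb
Resulting glass, batch − LOI: 2142 − 162.8 = 1979 lb (consistent with Σ oxide mass)
percent by weight: oxide/glass ×100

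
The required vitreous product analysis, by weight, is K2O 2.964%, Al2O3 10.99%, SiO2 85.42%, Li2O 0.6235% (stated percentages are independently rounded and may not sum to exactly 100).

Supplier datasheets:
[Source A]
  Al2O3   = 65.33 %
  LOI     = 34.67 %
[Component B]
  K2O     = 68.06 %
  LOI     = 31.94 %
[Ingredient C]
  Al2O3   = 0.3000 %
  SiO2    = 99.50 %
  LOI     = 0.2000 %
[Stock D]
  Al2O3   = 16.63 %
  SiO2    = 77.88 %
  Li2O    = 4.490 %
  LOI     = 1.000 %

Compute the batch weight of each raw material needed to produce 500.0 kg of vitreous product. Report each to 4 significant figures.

Batch per 500.0 kg vitreous product:
  Source A: 64.72 kg
  Component B: 21.77 kg
  Ingredient C: 374.9 kg
  Stock D: 69.43 kg
Total batch = 530.8 kg; LOI loss = 30.84 kg; yield = 94.19%

Full float precision is held at each step — the intermediate values are shown (rounded to 4 significant digits) in the printout. Every reported result receives exactly one rounding. The derived quantities, including LOI, the yield, the four compositions, net glass mass, totals, are rebuilt from the batch weights on 500.0 kg of glass in full float precision, precisely as stated by the problem or answer text.
Target masses of each oxide per 500.0 kg vitreous product:
  K2O: 2.964% × 500.0 = 14.82 kg
  Al2O3: 10.99% × 500.0 = 54.95 kg
  SiO2: 85.42% × 500.0 = 427.1 kg
  Li2O: 0.6235% × 500.0 = 3.118 kg
Checking each oxide sum per the reported batch figures, against the basis in use (target by target, the sums agree inside rounding margins):
  K2O: 21.77·0.6806 = 14.82 kg (target 14.82 kg)
  Al2O3: 64.72·0.6533 + 374.9·0.003000 + 69.43·0.1663 = 54.95 kg (target 54.95 kg)
  SiO2: 374.9·0.9950 + 69.43·0.7788 = 427.1 kg (target 427.1 kg)
  Li2O: 69.43·0.04490 = 3.117 kg (target 3.118 kg)
Glass mass check: the batch minus its LOI: 500.0 kg (the Σ of target masses is 500.0 kg; against the stated basis, 500.0 kg — any gap is answer rounding).
Summing the batch: Σ batch = 530.8 kg; loss to ignition Σ batch·LOI = 30.84 kg; yield = glass ÷ total batch = 94.19%.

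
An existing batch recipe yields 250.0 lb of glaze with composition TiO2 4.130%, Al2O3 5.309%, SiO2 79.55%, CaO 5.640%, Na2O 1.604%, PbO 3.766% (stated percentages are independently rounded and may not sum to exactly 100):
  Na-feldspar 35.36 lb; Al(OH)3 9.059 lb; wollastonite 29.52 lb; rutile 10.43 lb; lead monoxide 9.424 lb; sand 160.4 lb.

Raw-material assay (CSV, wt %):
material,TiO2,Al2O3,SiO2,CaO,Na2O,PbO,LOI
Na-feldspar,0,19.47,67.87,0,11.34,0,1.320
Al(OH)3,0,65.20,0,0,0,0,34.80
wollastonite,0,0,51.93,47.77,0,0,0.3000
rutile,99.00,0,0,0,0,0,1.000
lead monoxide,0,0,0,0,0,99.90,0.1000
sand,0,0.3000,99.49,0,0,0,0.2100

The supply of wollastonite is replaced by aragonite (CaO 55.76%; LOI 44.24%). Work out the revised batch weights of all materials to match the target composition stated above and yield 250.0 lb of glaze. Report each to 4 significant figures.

Revised batch per 250.0 lb glaze:
  Na-feldspar: 35.36 lb
  Al(OH)3: 8.988 lb
  aragonite: 25.29 lb
  rutile: 10.43 lb
  lead monoxide: 9.424 lb
  sand: 175.8 lb
Total batch = 265.3 lb; LOI loss = 15.27 lb

Each numeric step keeps exact precision through the solve — the intermediate values appear rounded to four significant figures in the printout; every reported result takes exactly one rounding; derived quantities, which include glass mass, ignition loss, the yield, six oxide percentages, totals, are recomputed at full float precision, precisely as stated by problem or answer, using the weight values per 250.0 lb of glass.
Oxide mass targets, per 250.0 lb glaze:
  TiO2: 4.130% × 250.0 = 10.32 lb
  Al2O3: 5.309% × 250.0 = 13.27 lb
  SiO2: 79.55% × 250.0 = 198.9 lb
  CaO: 5.640% × 250.0 = 14.10 lb
  Na2O: 1.604% × 250.0 = 4.010 lb
  PbO: 3.766% × 250.0 = 9.415 lb
Mass-balance tally per oxide working from each reported weight, at the basis given (delivered sums recover each target net of answer rounding effects):
  TiO2: 10.43·0.9900 = 10.33 lb (target 10.32 lb)
  Al2O3: 35.36·0.1947 + 8.988·0.6520 + 175.8·0.003000 = 13.27 lb (target 13.27 lb)
  SiO2: 35.36·0.6787 + 175.8·0.9949 = 198.9 lb (target 198.9 lb)
  CaO: 25.29·0.5576 = 14.10 lb (target 14.10 lb)
  Na2O: 35.36·0.1134 = 4.010 lb (target 4.010 lb)
  PbO: 9.424·0.9990 = 9.415 lb (target 9.415 lb)
Glass-mass bookkeeping: batch total minus LOI = 250.0 lb (oxide target masses add up to 250.0 lb; stated basis 250.0 lb — any gap is answer rounding).
Adding the batch up: Σ batch = 265.3 lb; Σ batch·LOI gives LOI loss = 15.27 lb; glass ÷ batch gives a yield of 94.25%.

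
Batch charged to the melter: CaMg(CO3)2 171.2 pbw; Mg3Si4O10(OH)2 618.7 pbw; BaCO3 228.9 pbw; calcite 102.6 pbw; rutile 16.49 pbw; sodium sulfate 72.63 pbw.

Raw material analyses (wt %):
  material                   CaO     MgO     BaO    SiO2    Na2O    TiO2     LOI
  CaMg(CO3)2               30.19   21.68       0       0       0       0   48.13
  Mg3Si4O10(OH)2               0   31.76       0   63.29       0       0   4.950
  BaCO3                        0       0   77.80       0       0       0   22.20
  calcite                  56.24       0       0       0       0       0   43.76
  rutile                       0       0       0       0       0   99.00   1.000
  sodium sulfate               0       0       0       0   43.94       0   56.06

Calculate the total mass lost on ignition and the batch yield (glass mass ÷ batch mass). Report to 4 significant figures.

LOI loss = 249.6 pbw; glass = 960.9 pbw; yield = 79.38%

The working math keeps full float precision through the solve. Working values are displayed, with 4-significant-figure rounding, as written. A single rounding finalizes every reported number; derived quantities are computed in full precision (yield, ignition loss, six oxide percentages, the totals, glass mass) using the weight values on 960.9 pbw of glass, as given in problem or answer.
LOI of each material in turn:
  CaMg(CO3)2: 171.2 × 0.4813 = 82.40 pbw
  Mg3Si4O10(OH)2: 618.7 × 0.04950 = 30.63 pbw
  BaCO3: 228.9 × 0.2220 = 50.82 pbw
  calcite: 102.6 × 0.4376 = 44.90 pbw
  rutile: 16.49 × 0.01000 = 0.1649 pbw
  sodium sulfate: 72.63 × 0.5606 = 40.72 pbw
Total LOI = 249.6 pbw
Glass = batch − LOI = 1211 − 249.6 = 960.9 pbw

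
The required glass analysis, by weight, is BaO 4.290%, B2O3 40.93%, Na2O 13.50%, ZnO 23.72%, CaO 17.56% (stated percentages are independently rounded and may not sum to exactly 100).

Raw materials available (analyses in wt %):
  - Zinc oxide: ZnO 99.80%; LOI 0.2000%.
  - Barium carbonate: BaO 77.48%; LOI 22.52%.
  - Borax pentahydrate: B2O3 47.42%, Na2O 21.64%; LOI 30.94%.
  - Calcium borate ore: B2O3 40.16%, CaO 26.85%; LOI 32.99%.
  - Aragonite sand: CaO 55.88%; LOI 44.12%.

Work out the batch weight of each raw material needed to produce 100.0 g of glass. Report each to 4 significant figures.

All arithmetic keeps full float precision at each step — values along the way appear, with 4-significant-digit rounding, when written out — exactly one rounding lands on each reported figure — the derived quantities (yield, ignition loss, net glass mass, the five compositions, the totals) are recomputed starting from the weights per 100.0 g of glass at full precision, exactly as shown in the problem or the answer.
Oxide-by-oxide targets in 100.0 g glass:
  BaO: 4.290% × 100.0 = 4.290 g
  B2O3: 40.93% × 100.0 = 40.93 g
  Na2O: 13.50% × 100.0 = 13.50 g
  ZnO: 23.72% × 100.0 = 23.72 g
  CaO: 17.56% × 100.0 = 17.56 g
Verifying the oxide balance on the weights just shown, relative to the basis at hand (summed amounts equal target values exact up to rounding of places):
  BaO: 5.537·0.7748 = 4.290 g (target 4.290 g)
  B2O3: 62.38·0.4742 + 28.26·0.4016 = 40.93 g (target 40.93 g)
  Na2O: 62.38·0.2164 = 13.50 g (target 13.50 g)
  ZnO: 23.77·0.9980 = 23.72 g (target 23.72 g)
  CaO: 28.26·0.2685 + 17.85·0.5588 = 17.56 g (target 17.56 g)
Glass mass check: batch Σ − ignition loss = 100.0 g (oxide target masses add up to 100.0 g; with the basis standing at 100.0 g — deltas are rounding alone).
Total batch = Σ batch = 137.8 g; loss to ignition Σ batch·LOI = 37.79 g; yield: glass divided by total = 72.57%.

Batch per 100.0 g glass:
  Zinc oxide: 23.77 g
  Barium carbonate: 5.537 g
  Borax pentahydrate: 62.38 g
  Calcium borate ore: 28.26 g
  Aragonite sand: 17.85 g
Total batch = 137.8 g; LOI loss = 37.79 g; yield = 72.57%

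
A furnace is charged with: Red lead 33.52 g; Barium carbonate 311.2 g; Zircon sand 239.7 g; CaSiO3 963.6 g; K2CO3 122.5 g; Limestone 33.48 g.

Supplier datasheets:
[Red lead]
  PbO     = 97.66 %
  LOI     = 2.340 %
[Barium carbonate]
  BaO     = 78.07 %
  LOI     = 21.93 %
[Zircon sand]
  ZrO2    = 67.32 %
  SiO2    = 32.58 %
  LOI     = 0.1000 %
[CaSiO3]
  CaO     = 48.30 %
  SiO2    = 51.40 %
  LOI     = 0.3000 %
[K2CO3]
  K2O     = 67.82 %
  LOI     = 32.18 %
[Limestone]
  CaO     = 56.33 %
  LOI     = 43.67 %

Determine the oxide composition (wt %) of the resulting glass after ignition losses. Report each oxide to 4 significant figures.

Glass mass = 1578 g (batch 1704 − LOI 126.2).
Composition: BaO 15.40%, ZrO2 10.23%, CaO 30.69%, K2O 5.266%, PbO 2.075%, SiO2 36.34%

Intermediates are displayed (rounded to four significant figures) within the worked lines. All arithmetic holds exact precision throughout; exactly one rounding lands on each reported figure; the derived quantities (ignition loss, six oxide percentages, totals, glass mass, the yield) are rebuilt from the batch weights per 1578 g of glass at full precision, as given in the question or the answer.
Oxide masses out of the charge:
  BaO: 311.2·0.7807 = 243.0 g
  ZrO2: 239.7·0.6732 = 161.4 g
  CaO: 963.6·0.4830 + 33.48·0.5633 = 484.3 g
  K2O: 122.5·0.6782 = 83.08 g
  PbO: 33.52·0.9766 = 32.74 g
  SiO2: 239.7·0.3258 + 963.6·0.5140 = 573.4 g
LOI: 33.52·0.02340 + 311.2·0.2193 + 239.7·0.001000 + 963.6·0.003000 + 122.5·0.3218 + 33.48·0.4367 = 126.2 g
batch − LOI leaves glass = 1704 − 126.2 = 1578 g (equal to the oxide-mass sum)
wt % = 100 × oxide mass / glass mass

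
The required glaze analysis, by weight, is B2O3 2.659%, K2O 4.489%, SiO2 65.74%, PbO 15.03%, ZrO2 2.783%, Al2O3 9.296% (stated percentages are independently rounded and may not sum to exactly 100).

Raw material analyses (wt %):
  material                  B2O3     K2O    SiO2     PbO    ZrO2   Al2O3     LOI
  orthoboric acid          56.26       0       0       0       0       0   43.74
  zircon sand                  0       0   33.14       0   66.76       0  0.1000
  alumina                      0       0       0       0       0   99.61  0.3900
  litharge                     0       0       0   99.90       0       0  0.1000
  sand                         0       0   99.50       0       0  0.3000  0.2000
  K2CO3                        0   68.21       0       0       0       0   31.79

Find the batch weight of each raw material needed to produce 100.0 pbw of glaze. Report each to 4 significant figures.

Batch per 100.0 pbw glaze:
  orthoboric acid: 4.726 pbw
  zircon sand: 4.169 pbw
  alumina: 9.138 pbw
  litharge: 15.05 pbw
  sand: 64.68 pbw
  K2CO3: 6.581 pbw
Total batch = 104.3 pbw; LOI loss = 4.343 pbw; yield = 95.84%

Mid-chain values are printed, with 4-significant-digit rounding, across the worked steps; all internal work carries full float precision end to end; each reported figure takes a single rounding; derived quantities, including the totals, LOI, the yield, six oxide percentages, glass mass, are re-derived from the batch weights per 100.0 pbw of glass at full precision, as given in the problem or answer text.
Target oxide masses per 100.0 pbw glaze:
  B2O3: 2.659% × 100.0 = 2.659 pbw
  K2O: 4.489% × 100.0 = 4.489 pbw
  SiO2: 65.74% × 100.0 = 65.74 pbw
  PbO: 15.03% × 100.0 = 15.03 pbw
  ZrO2: 2.783% × 100.0 = 2.783 pbw
  Al2O3: 9.296% × 100.0 = 9.296 pbw
Sums-versus-targets review with the batch weights as given, versus the basis set out (summed amounts equal target values inside rounding margins):
  B2O3: 4.726·0.5626 = 2.659 pbw (target 2.659 pbw)
  K2O: 6.581·0.6821 = 4.489 pbw (target 4.489 pbw)
  SiO2: 4.169·0.3314 + 64.68·0.9950 = 65.74 pbw (target 65.74 pbw)
  PbO: 15.05·0.9990 = 15.03 pbw (target 15.03 pbw)
  ZrO2: 4.169·0.6676 = 2.783 pbw (target 2.783 pbw)
  Al2O3: 9.138·0.9961 + 64.68·0.003000 = 9.296 pbw (target 9.296 pbw)
Glass-mass bookkeeping: net batch after ignition = 100.0 pbw (oxide target masses add up to 100.0 pbw; against the stated basis, 100.0 pbw — deltas are rounding alone).
Summing the batch: Σ batch = 104.3 pbw; Σ batch·LOI gives LOI loss = 4.343 pbw; as yield: glass ÷ batch → 95.84%.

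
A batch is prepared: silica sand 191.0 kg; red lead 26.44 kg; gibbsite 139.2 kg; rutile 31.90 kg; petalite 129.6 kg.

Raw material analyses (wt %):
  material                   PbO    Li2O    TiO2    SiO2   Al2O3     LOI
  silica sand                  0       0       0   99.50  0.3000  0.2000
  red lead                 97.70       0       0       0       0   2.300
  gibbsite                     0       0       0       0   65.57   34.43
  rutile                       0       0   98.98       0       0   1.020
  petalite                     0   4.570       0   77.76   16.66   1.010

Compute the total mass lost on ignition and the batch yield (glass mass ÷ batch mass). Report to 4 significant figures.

LOI loss = 50.55 kg; glass = 467.6 kg; yield = 90.24%

Values along the way are rounded to 4 significant digits when quoted — all arithmetic keeps full float precision at each step. A single rounding finalizes every reported value — the derived quantities, which include LOI, net glass mass, the five compositions, the yield, the totals, are recomputed in exact precision, as they appear in the problem or the answer, starting from the weights at 467.6 kg of glass.
Ignition loss by material:
  silica sand: 191.0 × 0.002000 = 0.3820 kg
  red lead: 26.44 × 0.02300 = 0.6081 kg
  gibbsite: 139.2 × 0.3443 = 47.93 kg
  rutile: 31.90 × 0.01020 = 0.3254 kg
  petalite: 129.6 × 0.01010 = 1.309 kg
Total LOI = 50.55 kg
Glass = batch − LOI = 518.1 − 50.55 = 467.6 kg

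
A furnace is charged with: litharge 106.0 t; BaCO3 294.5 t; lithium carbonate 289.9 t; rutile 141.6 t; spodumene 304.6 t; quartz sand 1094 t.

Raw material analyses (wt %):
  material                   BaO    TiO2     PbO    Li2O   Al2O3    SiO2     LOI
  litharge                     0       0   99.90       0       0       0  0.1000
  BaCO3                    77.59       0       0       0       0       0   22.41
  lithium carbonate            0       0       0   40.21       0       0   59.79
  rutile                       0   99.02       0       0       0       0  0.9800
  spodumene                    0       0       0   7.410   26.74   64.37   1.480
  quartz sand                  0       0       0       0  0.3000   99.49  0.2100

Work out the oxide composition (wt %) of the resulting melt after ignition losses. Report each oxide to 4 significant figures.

Each numeric step holds exact precision end to end; mid-chain values are rounded off to 4 significant figures when quoted — a single rounding produces each reported figure. The derived quantities, which include six oxide percentages, ignition loss, net glass mass, yield, totals, are carried at exact precision, exactly as shown in the problem or answer text, from the weighed amounts at 1983 t of glass.
Per-oxide mass from batch:
  BaO: 294.5·0.7759 = 228.5 t
  TiO2: 141.6·0.9902 = 140.2 t
  PbO: 106.0·0.9990 = 105.9 t
  Li2O: 289.9·0.4021 + 304.6·0.07410 = 139.1 t
  Al2O3: 304.6·0.2674 + 1094·0.003000 = 84.73 t
  SiO2: 304.6·0.6437 + 1094·0.9949 = 1284 t
LOI: 106.0·0.001000 + 294.5·0.2241 + 289.9·0.5979 + 141.6·0.009800 + 304.6·0.01480 + 1094·0.002100 = 247.6 t
Glass = total batch minus LOI = 2231 − 247.6 = 1983 t (the oxide masses sum to this)
percent share: oxide ÷ glass, ×100

Glass mass = 1983 t (batch 2231 − LOI 247.6).
Composition: BaO 11.52%, TiO2 7.071%, PbO 5.340%, Li2O 7.017%, Al2O3 4.273%, SiO2 64.78%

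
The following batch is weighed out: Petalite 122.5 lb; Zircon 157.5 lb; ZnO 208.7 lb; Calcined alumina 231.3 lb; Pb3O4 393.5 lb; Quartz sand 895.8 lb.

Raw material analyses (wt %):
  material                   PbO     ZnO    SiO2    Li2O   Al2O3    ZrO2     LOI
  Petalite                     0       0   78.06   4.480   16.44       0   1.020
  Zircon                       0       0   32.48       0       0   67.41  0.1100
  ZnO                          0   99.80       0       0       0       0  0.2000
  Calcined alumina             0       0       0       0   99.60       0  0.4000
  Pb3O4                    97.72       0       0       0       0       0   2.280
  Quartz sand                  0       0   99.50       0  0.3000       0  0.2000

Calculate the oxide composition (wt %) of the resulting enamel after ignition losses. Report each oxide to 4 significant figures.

The whole derivation runs at exact precision in all steps; intermediates are displayed (rounded to four significant digits) within the worked lines. Each reported figure takes just one rounding — all derived quantities are recomputed at exact precision (the yield, the six compositions, glass mass, the totals, LOI) starting from the weights for 1996 lb of glass exactly as printed in question or answer.
Per-oxide mass from batch:
  PbO: 393.5·0.9772 = 384.5 lb
  ZnO: 208.7·0.9980 = 208.3 lb
  SiO2: 122.5·0.7806 + 157.5·0.3248 + 895.8·0.9950 = 1038 lb
  Li2O: 122.5·0.04480 = 5.488 lb
  Al2O3: 122.5·0.1644 + 231.3·0.9960 + 895.8·0.003000 = 253.2 lb
  ZrO2: 157.5·0.6741 = 106.2 lb
LOI: 122.5·0.01020 + 157.5·0.001100 + 208.7·0.002000 + 231.3·0.004000 + 393.5·0.02280 + 895.8·0.002000 = 13.53 lb
Resulting glass, batch − LOI: 2009 − 13.53 = 1996 lb (= Σ oxide masses)
each wt % is 100 × oxide ÷ glass

Glass mass = 1996 lb (batch 2009 − LOI 13.53).
Composition: PbO 19.27%, ZnO 10.44%, SiO2 52.02%, Li2O 0.2750%, Al2O3 12.69%, ZrO2 5.320%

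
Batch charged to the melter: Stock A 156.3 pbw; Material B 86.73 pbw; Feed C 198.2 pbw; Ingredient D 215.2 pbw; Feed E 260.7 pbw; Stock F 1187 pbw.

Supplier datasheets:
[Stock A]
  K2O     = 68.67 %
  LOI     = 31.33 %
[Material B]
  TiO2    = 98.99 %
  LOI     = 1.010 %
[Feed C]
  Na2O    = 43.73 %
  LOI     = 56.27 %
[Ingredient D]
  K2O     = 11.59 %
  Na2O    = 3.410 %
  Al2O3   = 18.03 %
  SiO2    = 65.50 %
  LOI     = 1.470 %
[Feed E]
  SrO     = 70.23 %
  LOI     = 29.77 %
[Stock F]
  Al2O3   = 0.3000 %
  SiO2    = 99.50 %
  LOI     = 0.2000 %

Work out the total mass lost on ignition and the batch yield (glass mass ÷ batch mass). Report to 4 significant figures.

LOI loss = 244.5 pbw; glass = 1860 pbw; yield = 88.38%

The whole derivation carries full precision through the solve — mid-chain values are displayed (rounded to four significant digits) in the printout — each reported result is rounded once only; the derived quantities, which include six oxide percentages, ignition loss, the yield, totals, glass mass, are recomputed at exact precision, exactly as printed in the problem or the answer, starting from the weights on 1860 pbw of glass.
Material-by-material LOI:
  Stock A: 156.3 × 0.3133 = 48.97 pbw
  Material B: 86.73 × 0.01010 = 0.8760 pbw
  Feed C: 198.2 × 0.5627 = 111.5 pbw
  Ingredient D: 215.2 × 0.01470 = 3.163 pbw
  Feed E: 260.7 × 0.2977 = 77.61 pbw
  Stock F: 1187 × 0.002000 = 2.374 pbw
Total LOI = 244.5 pbw
Glass = batch − LOI = 2104 − 244.5 = 1860 pbw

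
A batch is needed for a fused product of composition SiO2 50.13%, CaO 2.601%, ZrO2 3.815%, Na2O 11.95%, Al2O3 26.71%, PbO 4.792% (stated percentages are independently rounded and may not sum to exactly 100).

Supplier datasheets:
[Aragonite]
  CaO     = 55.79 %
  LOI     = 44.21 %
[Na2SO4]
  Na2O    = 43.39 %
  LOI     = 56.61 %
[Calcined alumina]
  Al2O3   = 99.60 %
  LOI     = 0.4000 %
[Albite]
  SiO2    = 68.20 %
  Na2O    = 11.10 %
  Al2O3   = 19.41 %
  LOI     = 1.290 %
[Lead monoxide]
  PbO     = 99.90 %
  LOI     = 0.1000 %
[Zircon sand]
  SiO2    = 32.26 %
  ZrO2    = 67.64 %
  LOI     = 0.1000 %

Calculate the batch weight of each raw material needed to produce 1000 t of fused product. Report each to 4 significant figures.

In-progress results are printed rounded to 4 significant figures; all arithmetic runs at full precision at all times; each reported number carries a single rounding. The derived quantities are computed in full float precision (glass mass, LOI, totals, six oxide percentages, the yield) from the batch weights at 1000 t of glass exactly as shown in the problem or answer text.
Target masses of each oxide per 1000 t fused product:
  SiO2: 50.13% × 1000 = 501.3 t
  CaO: 2.601% × 1000 = 26.01 t
  ZrO2: 3.815% × 1000 = 38.15 t
  Na2O: 11.95% × 1000 = 119.5 t
  Al2O3: 26.71% × 1000 = 267.1 t
  PbO: 4.792% × 1000 = 47.92 t
Checking each oxide sum with the batch weights as given, under the basis named above (each sum matches its target mass given rounding of the digits):
  SiO2: 708.4·0.6820 + 56.40·0.3226 = 501.3 t (target 501.3 t)
  CaO: 46.62·0.5579 = 26.01 t (target 26.01 t)
  ZrO2: 56.40·0.6764 = 38.15 t (target 38.15 t)
  Na2O: 94.20·0.4339 + 708.4·0.1110 = 119.5 t (target 119.5 t)
  Al2O3: 130.1·0.9960 + 708.4·0.1941 = 267.1 t (target 267.1 t)
  PbO: 47.97·0.9990 = 47.92 t (target 47.92 t)
Auditing the glass mass value: whole batch net of LOI = 1000 t (the Σ of target masses is 1000 t; with the basis standing at 1000 t — gaps are rounding artifacts).
Summing the batch: Σ batch = 1084 t; LOI loss = Σ batch·LOI = 83.70 t; the yield ratio, glass ÷ batch: 92.28%.

Batch per 1000 t fused product:
  Aragonite: 46.62 t
  Na2SO4: 94.20 t
  Calcined alumina: 130.1 t
  Albite: 708.4 t
  Lead monoxide: 47.97 t
  Zircon sand: 56.40 t
Total batch = 1084 t; LOI loss = 83.70 t; yield = 92.28%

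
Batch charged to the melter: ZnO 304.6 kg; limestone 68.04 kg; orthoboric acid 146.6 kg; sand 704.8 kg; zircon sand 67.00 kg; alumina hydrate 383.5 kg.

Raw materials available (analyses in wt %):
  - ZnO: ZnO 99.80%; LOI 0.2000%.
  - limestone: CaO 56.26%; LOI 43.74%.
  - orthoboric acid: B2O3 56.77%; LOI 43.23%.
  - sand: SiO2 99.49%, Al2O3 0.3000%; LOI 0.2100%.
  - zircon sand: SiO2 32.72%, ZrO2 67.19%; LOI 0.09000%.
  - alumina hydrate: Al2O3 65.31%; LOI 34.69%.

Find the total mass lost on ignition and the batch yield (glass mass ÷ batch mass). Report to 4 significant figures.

Intermediates are shown (rounded to 4 significant figures) on the page. The whole derivation runs at exact precision end to end. Exactly one rounding lands on each reported result — the derived quantities are re-derived in exact precision (glass mass, yield, ignition loss, totals, six oxide percentages) from the weighed amounts for 1446 kg of glass, as written in the question or the answer.
LOI of each material in turn:
  ZnO: 304.6 × 0.002000 = 0.6092 kg
  limestone: 68.04 × 0.4374 = 29.76 kg
  orthoboric acid: 146.6 × 0.4323 = 63.38 kg
  sand: 704.8 × 0.002100 = 1.480 kg
  zircon sand: 67.00 × 9.000e-04 = 0.06030 kg
  alumina hydrate: 383.5 × 0.3469 = 133.0 kg
Total LOI = 228.3 kg
Glass = batch − LOI = 1675 − 228.3 = 1446 kg

LOI loss = 228.3 kg; glass = 1446 kg; yield = 86.37%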